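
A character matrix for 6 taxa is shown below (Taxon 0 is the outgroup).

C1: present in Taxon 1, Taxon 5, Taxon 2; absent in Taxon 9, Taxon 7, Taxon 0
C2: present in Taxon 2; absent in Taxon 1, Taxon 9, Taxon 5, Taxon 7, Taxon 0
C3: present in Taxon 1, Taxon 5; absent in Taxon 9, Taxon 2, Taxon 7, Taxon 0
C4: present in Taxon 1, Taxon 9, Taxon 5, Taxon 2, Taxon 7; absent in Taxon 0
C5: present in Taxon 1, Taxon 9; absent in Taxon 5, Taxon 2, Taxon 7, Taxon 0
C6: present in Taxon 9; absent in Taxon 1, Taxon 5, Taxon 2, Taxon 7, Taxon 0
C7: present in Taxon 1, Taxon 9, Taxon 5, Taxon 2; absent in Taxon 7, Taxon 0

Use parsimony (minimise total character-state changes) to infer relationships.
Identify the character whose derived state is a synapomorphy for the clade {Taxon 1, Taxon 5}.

C3

The outgroup has state 'absent' for every character, so 'present' is the derived state throughout.
C1: derived state 'present' in Taxon 1, Taxon 2, and Taxon 5 only — synapomorphy for {Taxon 1, Taxon 2, Taxon 5}.
C2: derived state 'present' in Taxon 2 only — an autapomorphy, so it tells us nothing about relationships among taxa.
C3: derived state 'present' in Taxon 1 and Taxon 5 only — synapomorphy for {Taxon 1, Taxon 5}.
C4 (derived state 'present') is shared by all ingroup taxa — unites the whole ingroup.
C5 (state 'present') occurs in Taxon 1 and Taxon 9 but conflicts with the nesting implied by the other characters — most parsimoniously interpreted as homoplasy.
C6: derived state 'present' in Taxon 9 only — an autapomorphy, so it tells us nothing about relationships among taxa.
C7 (derived state 'present') is shared by Taxon 1, Taxon 2, Taxon 5, and Taxon 9 — a synapomorphy uniting that clade.
Most parsimonious ingroup topology: (((Taxon 2,(Taxon 1,Taxon 5)),Taxon 9),Taxon 7).
The clade {Taxon 1, Taxon 5} is supported by C3: its derived state 'present' occurs in exactly those taxa and in no other taxon (including the outgroup).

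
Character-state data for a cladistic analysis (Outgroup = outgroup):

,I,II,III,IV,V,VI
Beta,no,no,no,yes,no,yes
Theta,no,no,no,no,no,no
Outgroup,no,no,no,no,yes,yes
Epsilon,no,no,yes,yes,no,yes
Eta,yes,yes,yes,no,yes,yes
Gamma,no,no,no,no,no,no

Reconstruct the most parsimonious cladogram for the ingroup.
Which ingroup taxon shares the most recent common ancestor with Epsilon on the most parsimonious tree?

Beta

Character polarity is set by the outgroup: the derived state is whichever differs from the outgroup's state, so for V, VI the derived state is 'no', and for the remaining characters it is 'yes'.
I: derived state 'yes' in Eta only — an autapomorphy, so it tells us nothing about relationships among taxa.
II (derived state 'yes') is unique to Eta (autapomorphy; uninformative for grouping).
III (state 'yes') occurs in Epsilon and Eta but conflicts with the nesting implied by the other characters — most parsimoniously interpreted as homoplasy.
IV (derived state 'yes') is shared by Beta and Epsilon — a synapomorphy uniting that clade.
V: derived state 'no' in Beta, Epsilon, Gamma, and Theta only — synapomorphy for {Beta, Epsilon, Gamma, Theta}.
VI (derived state 'no') is shared by Gamma and Theta — a synapomorphy uniting that clade.
Most parsimonious ingroup topology: (((Theta,Gamma),(Epsilon,Beta)),Eta).
Epsilon and Beta form a cherry on this tree, so they are sister taxa.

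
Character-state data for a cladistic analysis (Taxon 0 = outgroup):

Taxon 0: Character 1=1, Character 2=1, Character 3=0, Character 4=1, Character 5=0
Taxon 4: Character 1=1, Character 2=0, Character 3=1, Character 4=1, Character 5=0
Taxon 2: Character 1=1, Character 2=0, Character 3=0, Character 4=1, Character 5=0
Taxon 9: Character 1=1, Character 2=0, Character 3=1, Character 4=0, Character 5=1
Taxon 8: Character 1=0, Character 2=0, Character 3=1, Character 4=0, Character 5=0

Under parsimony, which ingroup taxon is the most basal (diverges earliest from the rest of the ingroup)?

Character polarity is set by the outgroup: the derived state is whichever differs from the outgroup's state, so for Character 1, Character 2, Character 4 the derived state is '0', and for the remaining characters it is '1'.
Character 1: derived state '0' in Taxon 8 only — an autapomorphy, so it tells us nothing about relationships among taxa.
All ingroup taxa share the derived state '0' for Character 2; it defines the ingroup but does not resolve relationships within it.
Character 3: derived state '1' in Taxon 4, Taxon 8, and Taxon 9 only — synapomorphy for {Taxon 4, Taxon 8, Taxon 9}.
Only Taxon 8 and Taxon 9 show the derived state '0' for Character 4, supporting them as a clade.
Character 5: derived state '1' in Taxon 9 only — an autapomorphy, so it tells us nothing about relationships among taxa.
Most parsimonious ingroup topology: ((Taxon 4,(Taxon 9,Taxon 8)),Taxon 2).
Taxon 2 is sister to the clade containing all other ingroup taxa, so it is the earliest-diverging (most basal) ingroup lineage.

Taxon 2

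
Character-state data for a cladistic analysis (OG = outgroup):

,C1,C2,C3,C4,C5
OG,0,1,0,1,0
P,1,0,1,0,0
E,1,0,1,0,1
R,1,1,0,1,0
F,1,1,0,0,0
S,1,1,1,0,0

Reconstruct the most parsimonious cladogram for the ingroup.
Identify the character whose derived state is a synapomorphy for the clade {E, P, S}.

C3

Character polarity is set by the outgroup: the derived state is whichever differs from the outgroup's state, so for C2, C4 the derived state is '0', and for the remaining characters it is '1'.
All ingroup taxa share the derived state '1' for C1; it defines the ingroup but does not resolve relationships within it.
C2: derived state '0' in E and P only — synapomorphy for {E, P}.
C3 (derived state '1') is shared by E, P, and S — a synapomorphy uniting that clade.
Only E, F, P, and S show the derived state '0' for C4, supporting them as a clade.
C5: derived state '1' in E only — an autapomorphy, so it tells us nothing about relationships among taxa.
Most parsimonious ingroup topology: ((((P,E),S),F),R).
The clade {E, P, S} is supported by C3: its derived state '1' occurs in exactly those taxa and in no other taxon (including the outgroup).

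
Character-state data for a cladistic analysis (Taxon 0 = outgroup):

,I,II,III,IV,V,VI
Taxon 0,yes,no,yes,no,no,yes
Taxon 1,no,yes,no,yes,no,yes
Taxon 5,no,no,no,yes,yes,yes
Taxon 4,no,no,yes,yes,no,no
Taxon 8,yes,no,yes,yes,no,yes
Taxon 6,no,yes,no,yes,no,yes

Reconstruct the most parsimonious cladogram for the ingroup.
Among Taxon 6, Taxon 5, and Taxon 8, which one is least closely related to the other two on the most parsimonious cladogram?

Taxon 8

Character polarity is set by the outgroup: the derived state is whichever differs from the outgroup's state, so for I, III, VI the derived state is 'no', and for the remaining characters it is 'yes'.
I: derived state 'no' in Taxon 1, Taxon 4, Taxon 5, and Taxon 6 only — synapomorphy for {Taxon 1, Taxon 4, Taxon 5, Taxon 6}.
Only Taxon 1 and Taxon 6 show the derived state 'yes' for II, supporting them as a clade.
Only Taxon 1, Taxon 5, and Taxon 6 show the derived state 'no' for III, supporting them as a clade.
IV (derived state 'yes') is shared by all ingroup taxa — unites the whole ingroup.
V (derived state 'yes') is unique to Taxon 5 (autapomorphy; uninformative for grouping).
VI: derived state 'no' in Taxon 4 only — an autapomorphy, so it tells us nothing about relationships among taxa.
Most parsimonious ingroup topology: ((((Taxon 1,Taxon 6),Taxon 5),Taxon 4),Taxon 8).
Taxon 6 and Taxon 5 share a more recent common ancestor with each other than either does with Taxon 8, so Taxon 8 is the least closely related of the three.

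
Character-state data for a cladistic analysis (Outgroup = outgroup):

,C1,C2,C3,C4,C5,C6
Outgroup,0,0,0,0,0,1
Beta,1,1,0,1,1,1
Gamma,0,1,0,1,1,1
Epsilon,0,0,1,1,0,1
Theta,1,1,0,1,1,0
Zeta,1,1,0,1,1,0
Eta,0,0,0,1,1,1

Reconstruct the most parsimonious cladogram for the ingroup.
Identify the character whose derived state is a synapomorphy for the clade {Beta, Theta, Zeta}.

Character polarity is set by the outgroup: the derived state is whichever differs from the outgroup's state, so for C6 the derived state is '0', and for the remaining characters it is '1'.
C1 (derived state '1') is shared by Beta, Theta, and Zeta — a synapomorphy uniting that clade.
C2: derived state '1' in Beta, Gamma, Theta, and Zeta only — synapomorphy for {Beta, Gamma, Theta, Zeta}.
C3: derived state '1' in Epsilon only — an autapomorphy, so it tells us nothing about relationships among taxa.
All ingroup taxa share the derived state '1' for C4; it defines the ingroup but does not resolve relationships within it.
C5 (derived state '1') is shared by Beta, Eta, Gamma, Theta, and Zeta — a synapomorphy uniting that clade.
C6: derived state '0' in Theta and Zeta only — synapomorphy for {Theta, Zeta}.
Most parsimonious ingroup topology: ((((Beta,(Theta,Zeta)),Gamma),Eta),Epsilon).
The clade {Beta, Theta, Zeta} is supported by C1: its derived state '1' occurs in exactly those taxa and in no other taxon (including the outgroup).

C1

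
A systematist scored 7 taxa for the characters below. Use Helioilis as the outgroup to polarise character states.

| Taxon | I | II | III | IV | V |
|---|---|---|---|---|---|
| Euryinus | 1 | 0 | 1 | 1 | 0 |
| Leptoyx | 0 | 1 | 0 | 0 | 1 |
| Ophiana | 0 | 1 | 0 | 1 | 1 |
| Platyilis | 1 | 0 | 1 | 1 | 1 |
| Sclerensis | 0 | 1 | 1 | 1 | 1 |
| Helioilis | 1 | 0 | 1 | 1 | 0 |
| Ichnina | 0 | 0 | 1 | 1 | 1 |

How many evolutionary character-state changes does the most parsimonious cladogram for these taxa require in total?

5

Character polarity is set by the outgroup: the derived state is whichever differs from the outgroup's state, so for I, III, IV the derived state is '0', and for the remaining characters it is '1'.
I: derived state '0' in Ichnina, Leptoyx, Ophiana, and Sclerensis only — synapomorphy for {Ichnina, Leptoyx, Ophiana, Sclerensis}.
II (derived state '1') is shared by Leptoyx, Ophiana, and Sclerensis — a synapomorphy uniting that clade.
III: derived state '0' in Leptoyx and Ophiana only — synapomorphy for {Leptoyx, Ophiana}.
IV (derived state '0') is unique to Leptoyx (autapomorphy; uninformative for grouping).
Only Ichnina, Leptoyx, Ophiana, Platyilis, and Sclerensis show the derived state '1' for V, supporting them as a clade.
Most parsimonious ingroup topology: (((((Leptoyx,Ophiana),Sclerensis),Ichnina),Platyilis),Euryinus).
Changes per character on this tree: I: 1; II: 1; III: 1; IV: 1; V: 1.
Total = 5.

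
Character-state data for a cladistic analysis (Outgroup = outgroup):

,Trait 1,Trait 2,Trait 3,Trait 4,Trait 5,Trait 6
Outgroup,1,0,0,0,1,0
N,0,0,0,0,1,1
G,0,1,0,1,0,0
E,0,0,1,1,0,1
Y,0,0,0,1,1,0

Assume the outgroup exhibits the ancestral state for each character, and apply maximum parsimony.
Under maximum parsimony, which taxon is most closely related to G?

E

Character polarity is set by the outgroup: the derived state is whichever differs from the outgroup's state, so for Trait 1, Trait 5 the derived state is '0', and for the remaining characters it is '1'.
Trait 1 (derived state '0') is shared by all ingroup taxa — unites the whole ingroup.
Trait 2 (derived state '1') is unique to G (autapomorphy; uninformative for grouping).
Trait 3: derived state '1' in E only — an autapomorphy, so it tells us nothing about relationships among taxa.
Trait 4: derived state '1' in E, G, and Y only — synapomorphy for {E, G, Y}.
Only E and G show the derived state '0' for Trait 5, supporting them as a clade.
Trait 6 groups E and N, which is incompatible with the clades supported by the remaining characters; treating it as convergent (homoplasy) costs fewer steps than any alternative tree.
Most parsimonious ingroup topology: (N,((G,E),Y)).
G and E form a cherry on this tree, so they are sister taxa.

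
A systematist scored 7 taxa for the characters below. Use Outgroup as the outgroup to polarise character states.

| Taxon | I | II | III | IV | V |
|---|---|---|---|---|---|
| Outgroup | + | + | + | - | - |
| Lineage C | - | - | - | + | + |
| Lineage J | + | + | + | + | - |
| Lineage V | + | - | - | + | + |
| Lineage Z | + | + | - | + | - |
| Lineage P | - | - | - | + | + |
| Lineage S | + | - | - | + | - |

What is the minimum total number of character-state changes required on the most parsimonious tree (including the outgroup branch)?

Character polarity is set by the outgroup: the derived state is whichever differs from the outgroup's state, so for I, II, III the derived state is '-', and for the remaining characters it is '+'.
I: derived state '-' in Lineage C and Lineage P only — synapomorphy for {Lineage C, Lineage P}.
Only Lineage C, Lineage P, Lineage S, and Lineage V show the derived state '-' for II, supporting them as a clade.
Only Lineage C, Lineage P, Lineage S, Lineage V, and Lineage Z show the derived state '-' for III, supporting them as a clade.
All ingroup taxa share the derived state '+' for IV; it defines the ingroup but does not resolve relationships within it.
Only Lineage C, Lineage P, and Lineage V show the derived state '+' for V, supporting them as a clade.
Most parsimonious ingroup topology: (((((Lineage C,Lineage P),Lineage V),Lineage S),Lineage Z),Lineage J).
Changes per character on this tree: I: 1; II: 1; III: 1; IV: 1; V: 1.
Total = 5.

5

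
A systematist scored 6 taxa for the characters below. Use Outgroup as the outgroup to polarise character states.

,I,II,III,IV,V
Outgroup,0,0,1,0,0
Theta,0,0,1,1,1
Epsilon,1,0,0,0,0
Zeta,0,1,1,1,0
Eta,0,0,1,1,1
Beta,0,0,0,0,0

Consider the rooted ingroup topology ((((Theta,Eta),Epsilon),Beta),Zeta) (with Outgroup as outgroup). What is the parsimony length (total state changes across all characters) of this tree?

7

Map each character onto ((((Theta,Eta),Epsilon),Beta),Zeta) (rooted by Outgroup) and count the minimum state changes it requires (Fitch parsimony):
I: 1; II: 1; III: 2; IV: 2; V: 1.
Total tree length = 7.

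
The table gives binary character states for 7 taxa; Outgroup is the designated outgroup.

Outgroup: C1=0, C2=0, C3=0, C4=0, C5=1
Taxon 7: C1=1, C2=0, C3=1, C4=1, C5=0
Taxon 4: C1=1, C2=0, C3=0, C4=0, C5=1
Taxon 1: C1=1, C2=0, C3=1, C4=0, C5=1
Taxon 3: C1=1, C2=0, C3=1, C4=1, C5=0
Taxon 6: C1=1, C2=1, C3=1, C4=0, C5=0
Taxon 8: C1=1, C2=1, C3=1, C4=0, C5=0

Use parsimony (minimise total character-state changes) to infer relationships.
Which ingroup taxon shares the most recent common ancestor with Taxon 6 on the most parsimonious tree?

Taxon 8

Character polarity is set by the outgroup: the derived state is whichever differs from the outgroup's state, so for C5 the derived state is '0', and for the remaining characters it is '1'.
All ingroup taxa share the derived state '1' for C1; it defines the ingroup but does not resolve relationships within it.
Only Taxon 6 and Taxon 8 show the derived state '1' for C2, supporting them as a clade.
C3 (derived state '1') is shared by Taxon 1, Taxon 3, Taxon 6, Taxon 7, and Taxon 8 — a synapomorphy uniting that clade.
C4: derived state '1' in Taxon 3 and Taxon 7 only — synapomorphy for {Taxon 3, Taxon 7}.
Only Taxon 3, Taxon 6, Taxon 7, and Taxon 8 show the derived state '0' for C5, supporting them as a clade.
Most parsimonious ingroup topology: ((((Taxon 7,Taxon 3),(Taxon 6,Taxon 8)),Taxon 1),Taxon 4).
Taxon 6 and Taxon 8 form a cherry on this tree, so they are sister taxa.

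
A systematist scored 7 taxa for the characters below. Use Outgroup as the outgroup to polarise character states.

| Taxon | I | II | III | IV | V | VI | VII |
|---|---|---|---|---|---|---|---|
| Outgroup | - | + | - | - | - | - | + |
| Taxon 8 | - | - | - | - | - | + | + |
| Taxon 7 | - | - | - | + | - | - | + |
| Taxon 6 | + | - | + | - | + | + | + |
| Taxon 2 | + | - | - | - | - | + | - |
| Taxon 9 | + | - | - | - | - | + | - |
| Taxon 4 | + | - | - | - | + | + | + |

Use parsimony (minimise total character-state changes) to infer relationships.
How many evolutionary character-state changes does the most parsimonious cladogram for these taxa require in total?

Character polarity is set by the outgroup: the derived state is whichever differs from the outgroup's state, so for II, VII the derived state is '-', and for the remaining characters it is '+'.
Only Taxon 2, Taxon 4, Taxon 6, and Taxon 9 show the derived state '+' for I, supporting them as a clade.
All ingroup taxa share the derived state '-' for II; it defines the ingroup but does not resolve relationships within it.
III (derived state '+') is unique to Taxon 6 (autapomorphy; uninformative for grouping).
IV: derived state '+' in Taxon 7 only — an autapomorphy, so it tells us nothing about relationships among taxa.
V: derived state '+' in Taxon 4 and Taxon 6 only — synapomorphy for {Taxon 4, Taxon 6}.
VI (derived state '+') is shared by Taxon 2, Taxon 4, Taxon 6, Taxon 8, and Taxon 9 — a synapomorphy uniting that clade.
VII: derived state '-' in Taxon 2 and Taxon 9 only — synapomorphy for {Taxon 2, Taxon 9}.
Most parsimonious ingroup topology: ((Taxon 8,((Taxon 6,Taxon 4),(Taxon 2,Taxon 9))),Taxon 7).
Changes per character on this tree: I: 1; II: 1; III: 1; IV: 1; V: 1; VI: 1; VII: 1.
Total = 7.

7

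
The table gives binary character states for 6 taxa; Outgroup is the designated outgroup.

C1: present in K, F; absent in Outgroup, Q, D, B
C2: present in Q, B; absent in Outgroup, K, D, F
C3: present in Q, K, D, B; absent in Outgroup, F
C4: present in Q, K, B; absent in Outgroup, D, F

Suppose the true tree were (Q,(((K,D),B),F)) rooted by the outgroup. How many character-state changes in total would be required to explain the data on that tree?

Map each character onto (Q,(((K,D),B),F)) (rooted by Outgroup) and count the minimum state changes it requires (Fitch parsimony):
C1: 2; C2: 2; C3: 2; C4: 3.
Total tree length = 9.

9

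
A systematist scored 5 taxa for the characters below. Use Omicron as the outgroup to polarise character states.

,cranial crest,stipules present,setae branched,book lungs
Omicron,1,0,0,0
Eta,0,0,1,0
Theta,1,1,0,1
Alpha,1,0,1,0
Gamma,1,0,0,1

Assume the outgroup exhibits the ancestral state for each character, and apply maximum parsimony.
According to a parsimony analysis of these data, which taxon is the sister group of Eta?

Character polarity is set by the outgroup: the derived state is whichever differs from the outgroup's state, so for cranial crest the derived state is '0', and for the remaining characters it is '1'.
cranial crest (derived state '0') is unique to Eta (autapomorphy; uninformative for grouping).
stipules present: derived state '1' in Theta only — an autapomorphy, so it tells us nothing about relationships among taxa.
setae branched (derived state '1') is shared by Alpha and Eta — a synapomorphy uniting that clade.
book lungs (derived state '1') is shared by Gamma and Theta — a synapomorphy uniting that clade.
Most parsimonious ingroup topology: ((Eta,Alpha),(Theta,Gamma)).
Eta and Alpha form a cherry on this tree, so they are sister taxa.

Alpha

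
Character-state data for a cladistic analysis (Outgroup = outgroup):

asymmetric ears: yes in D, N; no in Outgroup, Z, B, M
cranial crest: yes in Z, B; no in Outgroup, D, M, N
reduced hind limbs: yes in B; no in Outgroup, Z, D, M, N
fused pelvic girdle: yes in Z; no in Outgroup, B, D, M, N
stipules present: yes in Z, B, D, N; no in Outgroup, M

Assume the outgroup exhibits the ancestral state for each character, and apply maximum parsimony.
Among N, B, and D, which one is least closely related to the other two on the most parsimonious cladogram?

The outgroup has state 'no' for every character, so 'yes' is the derived state throughout.
asymmetric ears (derived state 'yes') is shared by D and N — a synapomorphy uniting that clade.
cranial crest (derived state 'yes') is shared by B and Z — a synapomorphy uniting that clade.
reduced hind limbs: derived state 'yes' in B only — an autapomorphy, so it tells us nothing about relationships among taxa.
fused pelvic girdle (derived state 'yes') is unique to Z (autapomorphy; uninformative for grouping).
Only B, D, N, and Z show the derived state 'yes' for stipules present, supporting them as a clade.
Most parsimonious ingroup topology: (((Z,B),(D,N)),M).
N and D share a more recent common ancestor with each other than either does with B, so B is the least closely related of the three.

B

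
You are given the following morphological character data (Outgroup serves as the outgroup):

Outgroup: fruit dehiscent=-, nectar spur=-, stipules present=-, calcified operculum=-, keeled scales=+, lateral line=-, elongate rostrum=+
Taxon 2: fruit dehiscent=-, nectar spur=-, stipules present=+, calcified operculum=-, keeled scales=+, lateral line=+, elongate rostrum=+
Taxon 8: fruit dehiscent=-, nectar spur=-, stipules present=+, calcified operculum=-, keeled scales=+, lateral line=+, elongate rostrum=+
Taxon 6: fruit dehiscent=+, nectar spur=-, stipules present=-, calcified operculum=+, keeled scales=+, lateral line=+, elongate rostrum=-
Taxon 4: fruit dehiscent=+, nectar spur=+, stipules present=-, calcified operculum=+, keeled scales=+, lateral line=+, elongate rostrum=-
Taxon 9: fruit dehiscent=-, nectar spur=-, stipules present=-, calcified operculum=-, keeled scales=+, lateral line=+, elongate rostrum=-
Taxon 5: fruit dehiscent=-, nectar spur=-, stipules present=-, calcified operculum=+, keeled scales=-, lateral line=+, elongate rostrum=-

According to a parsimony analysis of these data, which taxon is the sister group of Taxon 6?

Taxon 4

Character polarity is set by the outgroup: the derived state is whichever differs from the outgroup's state, so for keeled scales, elongate rostrum the derived state is '-', and for the remaining characters it is '+'.
fruit dehiscent: derived state '+' in Taxon 4 and Taxon 6 only — synapomorphy for {Taxon 4, Taxon 6}.
nectar spur (derived state '+') is unique to Taxon 4 (autapomorphy; uninformative for grouping).
stipules present (derived state '+') is shared by Taxon 2 and Taxon 8 — a synapomorphy uniting that clade.
calcified operculum (derived state '+') is shared by Taxon 4, Taxon 5, and Taxon 6 — a synapomorphy uniting that clade.
keeled scales: derived state '-' in Taxon 5 only — an autapomorphy, so it tells us nothing about relationships among taxa.
All ingroup taxa share the derived state '+' for lateral line; it defines the ingroup but does not resolve relationships within it.
Only Taxon 4, Taxon 5, Taxon 6, and Taxon 9 show the derived state '-' for elongate rostrum, supporting them as a clade.
Most parsimonious ingroup topology: ((Taxon 2,Taxon 8),(((Taxon 6,Taxon 4),Taxon 5),Taxon 9)).
Taxon 6 and Taxon 4 form a cherry on this tree, so they are sister taxa.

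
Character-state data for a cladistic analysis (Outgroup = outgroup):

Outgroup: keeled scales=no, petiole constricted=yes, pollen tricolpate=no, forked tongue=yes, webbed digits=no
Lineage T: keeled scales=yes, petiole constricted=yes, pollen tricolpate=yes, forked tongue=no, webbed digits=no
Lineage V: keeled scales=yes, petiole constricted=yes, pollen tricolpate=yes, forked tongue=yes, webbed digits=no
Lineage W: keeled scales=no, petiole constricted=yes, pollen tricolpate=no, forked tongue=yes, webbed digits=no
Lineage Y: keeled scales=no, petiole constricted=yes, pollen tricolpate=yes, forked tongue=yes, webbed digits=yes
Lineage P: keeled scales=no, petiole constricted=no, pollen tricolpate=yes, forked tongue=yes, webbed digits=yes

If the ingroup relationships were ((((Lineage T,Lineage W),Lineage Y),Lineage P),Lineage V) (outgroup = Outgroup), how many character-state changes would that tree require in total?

Map each character onto ((((Lineage T,Lineage W),Lineage Y),Lineage P),Lineage V) (rooted by Outgroup) and count the minimum state changes it requires (Fitch parsimony):
keeled scales: 2; petiole constricted: 1; pollen tricolpate: 2; forked tongue: 1; webbed digits: 2.
Total tree length = 8.

8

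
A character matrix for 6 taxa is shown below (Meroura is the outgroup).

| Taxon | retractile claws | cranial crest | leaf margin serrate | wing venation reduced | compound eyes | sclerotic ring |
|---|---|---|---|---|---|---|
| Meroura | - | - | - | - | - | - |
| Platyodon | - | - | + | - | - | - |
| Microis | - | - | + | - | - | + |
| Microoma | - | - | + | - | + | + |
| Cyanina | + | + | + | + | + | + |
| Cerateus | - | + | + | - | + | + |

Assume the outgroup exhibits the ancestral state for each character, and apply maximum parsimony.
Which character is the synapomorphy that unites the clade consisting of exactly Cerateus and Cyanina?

cranial crest

The outgroup has state '-' for every character, so '+' is the derived state throughout.
retractile claws (derived state '+') is unique to Cyanina (autapomorphy; uninformative for grouping).
cranial crest: derived state '+' in Cerateus and Cyanina only — synapomorphy for {Cerateus, Cyanina}.
All ingroup taxa share the derived state '+' for leaf margin serrate; it defines the ingroup but does not resolve relationships within it.
wing venation reduced: derived state '+' in Cyanina only — an autapomorphy, so it tells us nothing about relationships among taxa.
compound eyes (derived state '+') is shared by Cerateus, Cyanina, and Microoma — a synapomorphy uniting that clade.
sclerotic ring (derived state '+') is shared by Cerateus, Cyanina, Microis, and Microoma — a synapomorphy uniting that clade.
Most parsimonious ingroup topology: (Platyodon,(Microis,(Microoma,(Cyanina,Cerateus)))).
The clade {Cerateus, Cyanina} is supported by cranial crest: its derived state '+' occurs in exactly those taxa and in no other taxon (including the outgroup).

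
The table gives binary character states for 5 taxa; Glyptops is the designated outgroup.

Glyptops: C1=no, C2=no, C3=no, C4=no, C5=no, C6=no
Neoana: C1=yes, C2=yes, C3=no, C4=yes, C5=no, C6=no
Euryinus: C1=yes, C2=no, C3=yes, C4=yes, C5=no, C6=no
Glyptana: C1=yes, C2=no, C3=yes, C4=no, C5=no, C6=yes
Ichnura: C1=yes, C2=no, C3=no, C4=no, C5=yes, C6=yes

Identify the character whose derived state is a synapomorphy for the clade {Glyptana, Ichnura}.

The outgroup has state 'no' for every character, so 'yes' is the derived state throughout.
All ingroup taxa share the derived state 'yes' for C1; it defines the ingroup but does not resolve relationships within it.
C2 (derived state 'yes') is unique to Neoana (autapomorphy; uninformative for grouping).
C3 (state 'yes') occurs in Euryinus and Glyptana but conflicts with the nesting implied by the other characters — most parsimoniously interpreted as homoplasy.
Only Euryinus and Neoana show the derived state 'yes' for C4, supporting them as a clade.
C5 (derived state 'yes') is unique to Ichnura (autapomorphy; uninformative for grouping).
C6 (derived state 'yes') is shared by Glyptana and Ichnura — a synapomorphy uniting that clade.
Most parsimonious ingroup topology: ((Neoana,Euryinus),(Glyptana,Ichnura)).
The clade {Glyptana, Ichnura} is supported by C6: its derived state 'yes' occurs in exactly those taxa and in no other taxon (including the outgroup).

C6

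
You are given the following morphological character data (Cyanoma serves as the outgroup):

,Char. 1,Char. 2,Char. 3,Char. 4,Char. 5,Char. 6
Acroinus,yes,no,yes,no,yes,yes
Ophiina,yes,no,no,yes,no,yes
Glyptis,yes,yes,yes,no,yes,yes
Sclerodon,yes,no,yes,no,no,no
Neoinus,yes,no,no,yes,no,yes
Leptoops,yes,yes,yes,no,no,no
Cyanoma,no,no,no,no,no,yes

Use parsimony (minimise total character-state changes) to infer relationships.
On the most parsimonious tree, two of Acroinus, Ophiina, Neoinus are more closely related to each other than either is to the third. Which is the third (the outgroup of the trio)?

Character polarity is set by the outgroup: the derived state is whichever differs from the outgroup's state, so for Char. 6 the derived state is 'no', and for the remaining characters it is 'yes'.
All ingroup taxa share the derived state 'yes' for Char. 1; it defines the ingroup but does not resolve relationships within it.
Char. 2 groups Glyptis and Leptoops, which is incompatible with the clades supported by the remaining characters; treating it as convergent (homoplasy) costs fewer steps than any alternative tree.
Char. 3: derived state 'yes' in Acroinus, Glyptis, Leptoops, and Sclerodon only — synapomorphy for {Acroinus, Glyptis, Leptoops, Sclerodon}.
Only Neoinus and Ophiina show the derived state 'yes' for Char. 4, supporting them as a clade.
Char. 5 (derived state 'yes') is shared by Acroinus and Glyptis — a synapomorphy uniting that clade.
Only Leptoops and Sclerodon show the derived state 'no' for Char. 6, supporting them as a clade.
Most parsimonious ingroup topology: (((Glyptis,Acroinus),(Leptoops,Sclerodon)),(Ophiina,Neoinus)).
Ophiina and Neoinus share a more recent common ancestor with each other than either does with Acroinus, so Acroinus is the least closely related of the three.

Acroinus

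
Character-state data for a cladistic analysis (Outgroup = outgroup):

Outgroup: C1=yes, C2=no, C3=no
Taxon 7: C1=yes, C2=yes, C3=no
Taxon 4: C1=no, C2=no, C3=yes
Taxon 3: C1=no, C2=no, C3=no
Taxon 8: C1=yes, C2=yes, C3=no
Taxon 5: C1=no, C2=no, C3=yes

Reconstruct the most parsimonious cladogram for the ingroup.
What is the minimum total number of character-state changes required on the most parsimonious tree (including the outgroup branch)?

3

Character polarity is set by the outgroup: the derived state is whichever differs from the outgroup's state, so for C1 the derived state is 'no', and for the remaining characters it is 'yes'.
Only Taxon 3, Taxon 4, and Taxon 5 show the derived state 'no' for C1, supporting them as a clade.
C2: derived state 'yes' in Taxon 7 and Taxon 8 only — synapomorphy for {Taxon 7, Taxon 8}.
C3: derived state 'yes' in Taxon 4 and Taxon 5 only — synapomorphy for {Taxon 4, Taxon 5}.
Most parsimonious ingroup topology: ((Taxon 7,Taxon 8),((Taxon 4,Taxon 5),Taxon 3)).
Changes per character on this tree: C1: 1; C2: 1; C3: 1.
Total = 3.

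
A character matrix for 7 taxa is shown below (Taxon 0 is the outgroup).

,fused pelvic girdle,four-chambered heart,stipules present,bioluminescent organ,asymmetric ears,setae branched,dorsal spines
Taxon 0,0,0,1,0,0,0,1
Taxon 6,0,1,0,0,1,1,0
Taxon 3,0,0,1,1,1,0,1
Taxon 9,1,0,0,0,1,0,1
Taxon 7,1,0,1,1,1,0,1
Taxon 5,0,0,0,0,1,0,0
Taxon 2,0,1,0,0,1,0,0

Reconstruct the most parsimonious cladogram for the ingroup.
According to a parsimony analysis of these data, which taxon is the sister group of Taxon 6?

Character polarity is set by the outgroup: the derived state is whichever differs from the outgroup's state, so for stipules present, dorsal spines the derived state is '0', and for the remaining characters it is '1'.
fused pelvic girdle (state '1') occurs in Taxon 7 and Taxon 9 but conflicts with the nesting implied by the other characters — most parsimoniously interpreted as homoplasy.
four-chambered heart (derived state '1') is shared by Taxon 2 and Taxon 6 — a synapomorphy uniting that clade.
stipules present: derived state '0' in Taxon 2, Taxon 5, Taxon 6, and Taxon 9 only — synapomorphy for {Taxon 2, Taxon 5, Taxon 6, Taxon 9}.
bioluminescent organ: derived state '1' in Taxon 3 and Taxon 7 only — synapomorphy for {Taxon 3, Taxon 7}.
All ingroup taxa share the derived state '1' for asymmetric ears; it defines the ingroup but does not resolve relationships within it.
setae branched: derived state '1' in Taxon 6 only — an autapomorphy, so it tells us nothing about relationships among taxa.
dorsal spines (derived state '0') is shared by Taxon 2, Taxon 5, and Taxon 6 — a synapomorphy uniting that clade.
Most parsimonious ingroup topology: ((((Taxon 6,Taxon 2),Taxon 5),Taxon 9),(Taxon 3,Taxon 7)).
Taxon 6 and Taxon 2 form a cherry on this tree, so they are sister taxa.

Taxon 2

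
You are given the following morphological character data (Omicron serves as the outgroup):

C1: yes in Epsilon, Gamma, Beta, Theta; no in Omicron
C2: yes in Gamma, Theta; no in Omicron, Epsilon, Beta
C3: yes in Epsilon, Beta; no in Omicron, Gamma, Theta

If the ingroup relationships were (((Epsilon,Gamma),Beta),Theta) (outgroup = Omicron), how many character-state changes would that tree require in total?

5

Map each character onto (((Epsilon,Gamma),Beta),Theta) (rooted by Omicron) and count the minimum state changes it requires (Fitch parsimony):
C1: 1; C2: 2; C3: 2.
Total tree length = 5.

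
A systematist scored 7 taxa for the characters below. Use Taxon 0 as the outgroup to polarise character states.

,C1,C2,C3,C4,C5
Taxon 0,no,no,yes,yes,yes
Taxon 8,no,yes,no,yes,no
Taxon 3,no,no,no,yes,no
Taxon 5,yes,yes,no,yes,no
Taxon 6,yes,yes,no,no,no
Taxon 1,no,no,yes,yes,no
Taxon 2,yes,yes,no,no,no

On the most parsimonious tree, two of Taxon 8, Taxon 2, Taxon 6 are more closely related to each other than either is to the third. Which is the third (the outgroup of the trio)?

Character polarity is set by the outgroup: the derived state is whichever differs from the outgroup's state, so for C3, C4, C5 the derived state is 'no', and for the remaining characters it is 'yes'.
Only Taxon 2, Taxon 5, and Taxon 6 show the derived state 'yes' for C1, supporting them as a clade.
C2: derived state 'yes' in Taxon 2, Taxon 5, Taxon 6, and Taxon 8 only — synapomorphy for {Taxon 2, Taxon 5, Taxon 6, Taxon 8}.
Only Taxon 2, Taxon 3, Taxon 5, Taxon 6, and Taxon 8 show the derived state 'no' for C3, supporting them as a clade.
Only Taxon 2 and Taxon 6 show the derived state 'no' for C4, supporting them as a clade.
All ingroup taxa share the derived state 'no' for C5; it defines the ingroup but does not resolve relationships within it.
Most parsimonious ingroup topology: (((((Taxon 6,Taxon 2),Taxon 5),Taxon 8),Taxon 3),Taxon 1).
Taxon 2 and Taxon 6 share a more recent common ancestor with each other than either does with Taxon 8, so Taxon 8 is the least closely related of the three.

Taxon 8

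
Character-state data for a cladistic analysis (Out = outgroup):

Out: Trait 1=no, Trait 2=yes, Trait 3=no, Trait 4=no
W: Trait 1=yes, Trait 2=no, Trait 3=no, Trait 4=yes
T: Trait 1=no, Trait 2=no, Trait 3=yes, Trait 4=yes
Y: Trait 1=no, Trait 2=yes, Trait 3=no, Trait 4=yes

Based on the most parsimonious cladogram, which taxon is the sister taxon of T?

Character polarity is set by the outgroup: the derived state is whichever differs from the outgroup's state, so for Trait 2 the derived state is 'no', and for the remaining characters it is 'yes'.
Trait 1: derived state 'yes' in W only — an autapomorphy, so it tells us nothing about relationships among taxa.
Trait 2 (derived state 'no') is shared by T and W — a synapomorphy uniting that clade.
Trait 3: derived state 'yes' in T only — an autapomorphy, so it tells us nothing about relationships among taxa.
All ingroup taxa share the derived state 'yes' for Trait 4; it defines the ingroup but does not resolve relationships within it.
Most parsimonious ingroup topology: ((W,T),Y).
T and W form a cherry on this tree, so they are sister taxa.

W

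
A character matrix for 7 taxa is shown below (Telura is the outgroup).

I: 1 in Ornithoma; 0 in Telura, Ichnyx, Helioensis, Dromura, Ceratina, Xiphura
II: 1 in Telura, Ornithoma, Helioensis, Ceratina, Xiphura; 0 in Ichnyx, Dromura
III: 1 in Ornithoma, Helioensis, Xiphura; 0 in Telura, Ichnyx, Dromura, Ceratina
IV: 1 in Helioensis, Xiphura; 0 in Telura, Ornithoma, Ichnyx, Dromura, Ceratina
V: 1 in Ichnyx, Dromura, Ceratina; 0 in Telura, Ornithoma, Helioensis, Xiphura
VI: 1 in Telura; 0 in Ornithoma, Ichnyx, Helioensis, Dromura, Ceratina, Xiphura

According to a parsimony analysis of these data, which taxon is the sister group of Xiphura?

Character polarity is set by the outgroup: the derived state is whichever differs from the outgroup's state, so for II, VI the derived state is '0', and for the remaining characters it is '1'.
I (derived state '1') is unique to Ornithoma (autapomorphy; uninformative for grouping).
Only Dromura and Ichnyx show the derived state '0' for II, supporting them as a clade.
III: derived state '1' in Helioensis, Ornithoma, and Xiphura only — synapomorphy for {Helioensis, Ornithoma, Xiphura}.
IV (derived state '1') is shared by Helioensis and Xiphura — a synapomorphy uniting that clade.
V (derived state '1') is shared by Ceratina, Dromura, and Ichnyx — a synapomorphy uniting that clade.
VI (derived state '0') is shared by all ingroup taxa — unites the whole ingroup.
Most parsimonious ingroup topology: ((Ornithoma,(Helioensis,Xiphura)),((Ichnyx,Dromura),Ceratina)).
Xiphura and Helioensis form a cherry on this tree, so they are sister taxa.

Helioensis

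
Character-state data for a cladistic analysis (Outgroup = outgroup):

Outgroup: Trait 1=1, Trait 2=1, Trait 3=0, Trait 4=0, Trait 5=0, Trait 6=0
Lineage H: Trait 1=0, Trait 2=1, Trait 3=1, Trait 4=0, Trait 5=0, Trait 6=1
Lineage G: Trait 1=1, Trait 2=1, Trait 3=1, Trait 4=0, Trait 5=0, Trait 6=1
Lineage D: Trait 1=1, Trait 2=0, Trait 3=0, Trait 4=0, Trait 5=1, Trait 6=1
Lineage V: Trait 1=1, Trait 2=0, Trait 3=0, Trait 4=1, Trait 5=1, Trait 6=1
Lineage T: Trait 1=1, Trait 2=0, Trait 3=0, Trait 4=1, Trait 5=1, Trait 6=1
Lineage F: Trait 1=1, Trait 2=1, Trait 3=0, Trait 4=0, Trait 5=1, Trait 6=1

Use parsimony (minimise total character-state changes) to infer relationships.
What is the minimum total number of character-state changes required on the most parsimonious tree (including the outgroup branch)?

6

Character polarity is set by the outgroup: the derived state is whichever differs from the outgroup's state, so for Trait 1, Trait 2 the derived state is '0', and for the remaining characters it is '1'.
Trait 1 (derived state '0') is unique to Lineage H (autapomorphy; uninformative for grouping).
Only Lineage D, Lineage T, and Lineage V show the derived state '0' for Trait 2, supporting them as a clade.
Only Lineage G and Lineage H show the derived state '1' for Trait 3, supporting them as a clade.
Only Lineage T and Lineage V show the derived state '1' for Trait 4, supporting them as a clade.
Trait 5: derived state '1' in Lineage D, Lineage F, Lineage T, and Lineage V only — synapomorphy for {Lineage D, Lineage F, Lineage T, Lineage V}.
Trait 6 (derived state '1') is shared by all ingroup taxa — unites the whole ingroup.
Most parsimonious ingroup topology: ((Lineage H,Lineage G),((Lineage D,(Lineage V,Lineage T)),Lineage F)).
Changes per character on this tree: Trait 1: 1; Trait 2: 1; Trait 3: 1; Trait 4: 1; Trait 5: 1; Trait 6: 1.
Total = 6.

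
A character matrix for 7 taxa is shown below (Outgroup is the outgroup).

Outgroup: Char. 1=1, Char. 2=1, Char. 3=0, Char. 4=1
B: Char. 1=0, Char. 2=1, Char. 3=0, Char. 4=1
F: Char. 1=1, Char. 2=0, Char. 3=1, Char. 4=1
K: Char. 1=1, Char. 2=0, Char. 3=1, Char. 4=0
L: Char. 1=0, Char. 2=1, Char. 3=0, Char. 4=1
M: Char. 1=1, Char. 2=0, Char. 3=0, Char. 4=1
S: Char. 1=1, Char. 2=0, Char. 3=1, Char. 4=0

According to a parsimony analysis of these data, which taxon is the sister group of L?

B

Character polarity is set by the outgroup: the derived state is whichever differs from the outgroup's state, so for Char. 1, Char. 2, Char. 4 the derived state is '0', and for the remaining characters it is '1'.
Char. 1 (derived state '0') is shared by B and L — a synapomorphy uniting that clade.
Only F, K, M, and S show the derived state '0' for Char. 2, supporting them as a clade.
Char. 3: derived state '1' in F, K, and S only — synapomorphy for {F, K, S}.
Char. 4 (derived state '0') is shared by K and S — a synapomorphy uniting that clade.
Most parsimonious ingroup topology: ((B,L),((F,(K,S)),M)).
L and B form a cherry on this tree, so they are sister taxa.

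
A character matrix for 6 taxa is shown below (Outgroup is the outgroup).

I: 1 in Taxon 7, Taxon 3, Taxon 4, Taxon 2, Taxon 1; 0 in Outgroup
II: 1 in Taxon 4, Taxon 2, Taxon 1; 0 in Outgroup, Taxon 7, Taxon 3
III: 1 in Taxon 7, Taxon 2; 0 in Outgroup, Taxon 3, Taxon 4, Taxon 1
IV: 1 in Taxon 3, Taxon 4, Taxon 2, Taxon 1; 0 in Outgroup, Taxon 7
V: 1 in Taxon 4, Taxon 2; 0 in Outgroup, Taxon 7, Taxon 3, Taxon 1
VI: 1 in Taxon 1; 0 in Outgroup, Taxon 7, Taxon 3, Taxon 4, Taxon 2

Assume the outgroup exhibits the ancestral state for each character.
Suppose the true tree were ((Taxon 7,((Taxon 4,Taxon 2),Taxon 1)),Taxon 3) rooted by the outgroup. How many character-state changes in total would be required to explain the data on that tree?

Map each character onto ((Taxon 7,((Taxon 4,Taxon 2),Taxon 1)),Taxon 3) (rooted by Outgroup) and count the minimum state changes it requires (Fitch parsimony):
I: 1; II: 1; III: 2; IV: 2; V: 1; VI: 1.
Total tree length = 8.

8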